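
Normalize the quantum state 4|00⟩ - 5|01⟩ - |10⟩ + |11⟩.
0.61|00⟩ - 0.7625|01⟩ - 0.1525|10⟩ + 0.1525|11⟩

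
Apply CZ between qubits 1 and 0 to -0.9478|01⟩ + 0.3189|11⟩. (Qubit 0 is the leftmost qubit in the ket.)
-0.9478|01⟩ - 0.3189|11⟩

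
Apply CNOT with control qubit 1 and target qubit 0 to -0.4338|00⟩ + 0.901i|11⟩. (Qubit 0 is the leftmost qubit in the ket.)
-0.4338|00⟩ + 0.901i|01⟩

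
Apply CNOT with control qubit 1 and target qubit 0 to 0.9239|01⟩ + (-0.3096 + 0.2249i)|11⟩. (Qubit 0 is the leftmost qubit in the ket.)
(-0.3096 + 0.2249i)|01⟩ + 0.9239|11⟩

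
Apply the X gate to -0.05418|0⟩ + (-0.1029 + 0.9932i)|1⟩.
(-0.1029 + 0.9932i)|0⟩ - 0.05418|1⟩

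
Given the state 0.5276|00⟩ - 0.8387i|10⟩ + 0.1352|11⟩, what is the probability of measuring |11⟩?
0.01828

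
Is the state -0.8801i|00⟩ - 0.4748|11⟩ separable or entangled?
Entangled

Writing the state as a|00⟩ + b|01⟩ + c|10⟩ + d|11⟩, it is a product state iff ad − bc = 0.
Here (a, b, c, d) = (-0.8801i, 0, 0, -0.4748): ad − bc = (-0.8801i)(-0.4748) − (0)(0) = 0.4179i ≠ 0, so the state is entangled.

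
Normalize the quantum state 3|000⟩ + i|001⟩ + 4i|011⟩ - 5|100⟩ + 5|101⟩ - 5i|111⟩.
0.2985|000⟩ + 0.0995i|001⟩ + 0.398i|011⟩ - 0.4975|100⟩ + 0.4975|101⟩ - 0.4975i|111⟩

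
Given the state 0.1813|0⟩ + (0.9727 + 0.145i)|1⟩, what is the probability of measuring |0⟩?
0.03287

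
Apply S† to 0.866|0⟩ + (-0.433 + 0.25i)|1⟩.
0.866|0⟩ + (0.25 + 0.433i)|1⟩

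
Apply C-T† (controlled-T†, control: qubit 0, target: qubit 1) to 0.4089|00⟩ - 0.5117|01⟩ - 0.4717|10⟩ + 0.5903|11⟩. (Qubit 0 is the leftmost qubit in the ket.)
0.4089|00⟩ - 0.5117|01⟩ - 0.4717|10⟩ + (0.4174 - 0.4174i)|11⟩

C-T† leaves the control-|0⟩ kets |00⟩, |01⟩ unchanged and applies T† to qubit 1 on the control-|1⟩ pair (|10⟩, |11⟩).
T† = [[1, 0], [0, (1/√2 - (1/√2)i)]].
With a = amp(|10⟩) = -0.4717 and b = amp(|11⟩) = 0.5903:
new amp(|10⟩) = (1)·a = -0.4717
new amp(|11⟩) = (1/√2 - (1/√2)i)·b = (0.4174 - 0.4174i)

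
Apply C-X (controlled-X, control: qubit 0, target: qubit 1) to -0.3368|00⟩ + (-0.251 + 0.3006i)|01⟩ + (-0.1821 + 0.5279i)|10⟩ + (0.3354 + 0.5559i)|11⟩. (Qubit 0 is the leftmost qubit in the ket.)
-0.3368|00⟩ + (-0.251 + 0.3006i)|01⟩ + (0.3354 + 0.5559i)|10⟩ + (-0.1821 + 0.5279i)|11⟩

C-X leaves the control-|0⟩ kets |00⟩, |01⟩ unchanged and applies X to qubit 1 on the control-|1⟩ pair (|10⟩, |11⟩).
X = [[0, 1], [1, 0]].
With a = amp(|10⟩) = (-0.1821 + 0.5279i) and b = amp(|11⟩) = (0.3354 + 0.5559i):
new amp(|10⟩) = (1)·b = (0.3354 + 0.5559i)
new amp(|11⟩) = (1)·a = (-0.1821 + 0.5279i)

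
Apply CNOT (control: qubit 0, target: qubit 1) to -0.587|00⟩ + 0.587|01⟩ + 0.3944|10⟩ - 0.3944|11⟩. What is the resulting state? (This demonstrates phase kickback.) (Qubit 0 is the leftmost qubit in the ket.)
-0.587|00⟩ + 0.587|01⟩ - 0.3944|10⟩ + 0.3944|11⟩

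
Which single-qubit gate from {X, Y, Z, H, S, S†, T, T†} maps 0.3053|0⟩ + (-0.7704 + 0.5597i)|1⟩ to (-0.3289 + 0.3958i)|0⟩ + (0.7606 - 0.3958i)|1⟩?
H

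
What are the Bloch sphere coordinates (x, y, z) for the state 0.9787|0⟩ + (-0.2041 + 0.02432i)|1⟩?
(-0.3995, 0.0476, 0.9156)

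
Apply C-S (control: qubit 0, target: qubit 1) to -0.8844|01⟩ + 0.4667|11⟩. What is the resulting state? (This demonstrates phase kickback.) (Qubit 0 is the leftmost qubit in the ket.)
-0.8844|01⟩ + 0.4667i|11⟩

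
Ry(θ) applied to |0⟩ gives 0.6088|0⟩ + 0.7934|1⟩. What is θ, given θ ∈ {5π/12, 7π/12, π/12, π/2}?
7π/12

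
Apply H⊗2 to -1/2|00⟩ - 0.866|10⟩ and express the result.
-0.683|00⟩ - 0.683|01⟩ + 0.183|10⟩ + 0.183|11⟩

H⊗2 gives amp(|y⟩) = (1/2) Σ_x (−1)^(x·y) amp(|x⟩), where x·y is the number of positions in which both x and y have a 1.
|00⟩: (-1/2 - 0.866)/2 = -0.683
|01⟩: (-1/2 - 0.866)/2 = -0.683
|10⟩: (-1/2 + 0.866)/2 = 0.183
|11⟩: (-1/2 + 0.866)/2 = 0.183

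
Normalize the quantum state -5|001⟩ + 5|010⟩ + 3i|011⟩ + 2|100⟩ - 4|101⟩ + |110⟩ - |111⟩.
-0.5556|001⟩ + 0.5556|010⟩ + 0.3333i|011⟩ + 0.2222|100⟩ - 0.4444|101⟩ + 0.1111|110⟩ - 0.1111|111⟩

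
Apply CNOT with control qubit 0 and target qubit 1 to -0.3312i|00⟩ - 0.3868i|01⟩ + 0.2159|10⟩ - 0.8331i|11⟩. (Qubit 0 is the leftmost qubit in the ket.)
-0.3312i|00⟩ - 0.3868i|01⟩ - 0.8331i|10⟩ + 0.2159|11⟩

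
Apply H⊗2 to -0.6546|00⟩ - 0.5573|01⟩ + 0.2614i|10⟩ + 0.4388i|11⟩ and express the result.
(-0.606 + 0.3501i)|00⟩ + (-0.04865 - 0.0887i)|01⟩ + (-0.606 - 0.3501i)|10⟩ + (-0.04865 + 0.0887i)|11⟩

H⊗2 gives amp(|y⟩) = (1/2) Σ_x (−1)^(x·y) amp(|x⟩), where x·y is the number of positions in which both x and y have a 1.
|00⟩: (-0.6546 - 0.5573 + 0.2614i + 0.4388i)/2 = (-0.606 + 0.3501i)
|01⟩: (-0.6546 + 0.5573 + 0.2614i - 0.4388i)/2 = (-0.04865 - 0.0887i)
|10⟩: (-0.6546 - 0.5573 - 0.2614i - 0.4388i)/2 = (-0.606 - 0.3501i)
|11⟩: (-0.6546 + 0.5573 - 0.2614i + 0.4388i)/2 = (-0.04865 + 0.0887i)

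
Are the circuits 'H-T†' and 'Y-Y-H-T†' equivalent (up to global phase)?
Yes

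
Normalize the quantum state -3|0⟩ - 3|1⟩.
-1/√2|0⟩ - 1/√2|1⟩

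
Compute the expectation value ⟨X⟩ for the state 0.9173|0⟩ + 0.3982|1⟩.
0.7305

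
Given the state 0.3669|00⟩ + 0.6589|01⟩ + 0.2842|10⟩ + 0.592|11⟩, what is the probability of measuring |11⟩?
0.3505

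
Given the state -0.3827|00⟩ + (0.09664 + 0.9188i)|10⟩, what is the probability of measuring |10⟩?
0.8535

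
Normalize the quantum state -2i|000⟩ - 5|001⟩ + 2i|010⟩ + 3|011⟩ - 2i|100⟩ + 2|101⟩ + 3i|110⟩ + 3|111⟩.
-0.2425i|000⟩ - 0.6063|001⟩ + 0.2425i|010⟩ + 0.3638|011⟩ - 0.2425i|100⟩ + 0.2425|101⟩ + 0.3638i|110⟩ + 0.3638|111⟩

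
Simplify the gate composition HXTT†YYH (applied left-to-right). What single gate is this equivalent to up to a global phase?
Z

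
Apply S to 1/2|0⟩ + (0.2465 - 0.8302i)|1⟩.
1/2|0⟩ + (0.8302 + 0.2465i)|1⟩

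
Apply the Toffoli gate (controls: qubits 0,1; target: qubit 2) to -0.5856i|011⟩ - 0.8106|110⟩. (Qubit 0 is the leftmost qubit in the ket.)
-0.5856i|011⟩ - 0.8106|111⟩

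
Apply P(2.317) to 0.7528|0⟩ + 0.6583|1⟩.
0.7528|0⟩ + (-0.4469 + 0.4834i)|1⟩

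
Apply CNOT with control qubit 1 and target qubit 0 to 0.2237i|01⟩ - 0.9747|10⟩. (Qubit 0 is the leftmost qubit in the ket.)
-0.9747|10⟩ + 0.2237i|11⟩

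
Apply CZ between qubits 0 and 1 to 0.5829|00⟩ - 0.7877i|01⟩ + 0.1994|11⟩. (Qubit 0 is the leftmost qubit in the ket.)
0.5829|00⟩ - 0.7877i|01⟩ - 0.1994|11⟩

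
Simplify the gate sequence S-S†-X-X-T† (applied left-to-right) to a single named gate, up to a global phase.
T†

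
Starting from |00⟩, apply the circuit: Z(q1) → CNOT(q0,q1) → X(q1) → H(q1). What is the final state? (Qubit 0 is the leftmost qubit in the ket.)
1/√2|00⟩ - 1/√2|01⟩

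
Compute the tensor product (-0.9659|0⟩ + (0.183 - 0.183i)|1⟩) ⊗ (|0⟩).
-0.9659|00⟩ + (0.183 - 0.183i)|10⟩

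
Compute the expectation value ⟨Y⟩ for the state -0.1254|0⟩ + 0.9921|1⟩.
0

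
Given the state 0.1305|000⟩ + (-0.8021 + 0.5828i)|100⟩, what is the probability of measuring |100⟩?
0.983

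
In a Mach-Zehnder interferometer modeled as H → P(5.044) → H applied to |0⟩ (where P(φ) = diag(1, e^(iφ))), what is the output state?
(0.6628 - 0.4728i)|0⟩ + (0.3372 + 0.4728i)|1⟩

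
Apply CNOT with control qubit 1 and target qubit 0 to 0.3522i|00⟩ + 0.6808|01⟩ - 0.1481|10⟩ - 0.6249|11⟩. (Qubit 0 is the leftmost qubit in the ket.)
0.3522i|00⟩ - 0.6249|01⟩ - 0.1481|10⟩ + 0.6808|11⟩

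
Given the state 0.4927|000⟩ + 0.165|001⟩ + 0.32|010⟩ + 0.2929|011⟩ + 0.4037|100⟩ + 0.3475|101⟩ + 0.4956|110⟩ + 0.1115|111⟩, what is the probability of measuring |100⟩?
0.163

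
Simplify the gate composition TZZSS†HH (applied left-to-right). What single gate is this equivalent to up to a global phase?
T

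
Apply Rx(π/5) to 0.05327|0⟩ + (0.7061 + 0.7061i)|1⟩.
(0.2689 - 0.2182i)|0⟩ + (0.6715 + 0.6551i)|1⟩

Rx(π/5) = [[cos(θ/2), −i·sin(θ/2)], [−i·sin(θ/2), cos(θ/2)]]; θ = π/5, cos(θ/2) ≈ 0.951057, sin(θ/2) ≈ 0.309017.
With a = amp(|0⟩) = 0.05327 and b = amp(|1⟩) = (0.7061 + 0.7061i):
new amp(|0⟩) = (0.951057)·a + (-0.309017i)·b = (0.2689 - 0.2182i)
new amp(|1⟩) = (-0.309017i)·a + (0.951057)·b = (0.6715 + 0.6551i)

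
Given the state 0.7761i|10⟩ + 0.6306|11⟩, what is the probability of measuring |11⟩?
0.3977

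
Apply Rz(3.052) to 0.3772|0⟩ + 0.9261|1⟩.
(0.01689 - 0.3768i)|0⟩ + (0.04147 + 0.9252i)|1⟩

Rz(3.052) = [[e^(−iθ/2), 0], [0, e^(iθ/2)]] with e^(±iθ/2) = cos(θ/2) ± i·sin(θ/2); θ = 3.052, cos(θ/2) ≈ 0.0447813, sin(θ/2) ≈ 0.998997.
With a = amp(|0⟩) = 0.3772 and b = amp(|1⟩) = 0.9261:
new amp(|0⟩) = (0.0447813 - 0.998997i)·a = (0.01689 - 0.3768i)
new amp(|1⟩) = (0.0447813 + 0.998997i)·b = (0.04147 + 0.9252i)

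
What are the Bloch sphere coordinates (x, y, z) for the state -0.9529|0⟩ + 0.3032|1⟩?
(-0.5778, 0, 0.8161)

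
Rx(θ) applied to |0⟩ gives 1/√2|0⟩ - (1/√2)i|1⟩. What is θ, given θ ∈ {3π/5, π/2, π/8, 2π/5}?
π/2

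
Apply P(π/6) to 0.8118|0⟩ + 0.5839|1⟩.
0.8118|0⟩ + (0.5057 + 0.292i)|1⟩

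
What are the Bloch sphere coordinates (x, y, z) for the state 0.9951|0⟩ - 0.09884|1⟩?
(-0.1967, 0, 0.9805)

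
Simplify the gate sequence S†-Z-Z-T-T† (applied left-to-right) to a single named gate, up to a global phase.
S†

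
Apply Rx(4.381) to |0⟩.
-0.5808|0⟩ - 0.8141i|1⟩

Rx(4.381) = [[cos(θ/2), −i·sin(θ/2)], [−i·sin(θ/2), cos(θ/2)]]; θ = 4.381, cos(θ/2) ≈ -0.580794, sin(θ/2) ≈ 0.814051.
With a = amp(|0⟩) = 1 and b = amp(|1⟩) = 0:
new amp(|0⟩) = (-0.580794)·a + (-0.814051i)·b = -0.5808
new amp(|1⟩) = (-0.814051i)·a + (-0.580794)·b = -0.8141i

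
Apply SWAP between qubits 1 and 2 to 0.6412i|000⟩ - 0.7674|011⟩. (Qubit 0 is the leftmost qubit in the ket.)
0.6412i|000⟩ - 0.7674|011⟩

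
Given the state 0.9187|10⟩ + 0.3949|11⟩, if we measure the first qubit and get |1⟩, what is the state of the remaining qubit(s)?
0.9187|0⟩ + 0.3949|1⟩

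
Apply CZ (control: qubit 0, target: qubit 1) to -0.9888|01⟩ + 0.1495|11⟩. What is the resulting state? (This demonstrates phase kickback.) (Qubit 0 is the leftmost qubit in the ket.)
-0.9888|01⟩ - 0.1495|11⟩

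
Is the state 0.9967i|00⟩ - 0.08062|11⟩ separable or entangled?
Entangled

Writing the state as a|00⟩ + b|01⟩ + c|10⟩ + d|11⟩, it is a product state iff ad − bc = 0.
Here (a, b, c, d) = (0.9967i, 0, 0, -0.08062): ad − bc = (0.9967i)(-0.08062) − (0)(0) = -0.08035i ≠ 0, so the state is entangled.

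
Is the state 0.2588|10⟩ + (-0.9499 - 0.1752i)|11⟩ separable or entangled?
Separable

Writing the state as a|00⟩ + b|01⟩ + c|10⟩ + d|11⟩, it is a product state iff ad − bc = 0.
Here (a, b, c, d) = (0, 0, 0.2588, (-0.9499 - 0.1752i)): ad − bc = (0)(-0.9499 - 0.1752i) − (0)(0.2588) = 0, so the state is separable.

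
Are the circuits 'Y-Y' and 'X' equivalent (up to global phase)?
No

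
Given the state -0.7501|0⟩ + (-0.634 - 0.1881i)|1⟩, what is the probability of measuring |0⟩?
0.5627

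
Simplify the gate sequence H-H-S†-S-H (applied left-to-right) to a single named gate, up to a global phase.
H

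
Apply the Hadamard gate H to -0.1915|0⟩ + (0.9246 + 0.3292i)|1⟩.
(0.5184 + 0.2328i)|0⟩ + (-0.7892 - 0.2328i)|1⟩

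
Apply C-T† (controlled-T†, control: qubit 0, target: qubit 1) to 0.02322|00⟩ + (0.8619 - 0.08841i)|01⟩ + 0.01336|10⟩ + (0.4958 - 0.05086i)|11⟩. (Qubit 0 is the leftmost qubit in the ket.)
0.02322|00⟩ + (0.8619 - 0.08841i)|01⟩ + 0.01336|10⟩ + (0.3146 - 0.3865i)|11⟩

C-T† leaves the control-|0⟩ kets |00⟩, |01⟩ unchanged and applies T† to qubit 1 on the control-|1⟩ pair (|10⟩, |11⟩).
T† = [[1, 0], [0, (1/√2 - (1/√2)i)]].
With a = amp(|10⟩) = 0.01336 and b = amp(|11⟩) = (0.4958 - 0.05086i):
new amp(|10⟩) = (1)·a = 0.01336
new amp(|11⟩) = (1/√2 - (1/√2)i)·b = (0.3146 - 0.3865i)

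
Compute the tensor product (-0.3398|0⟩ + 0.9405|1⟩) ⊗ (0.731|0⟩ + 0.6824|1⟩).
-0.2484|00⟩ - 0.2319|01⟩ + 0.6875|10⟩ + 0.6418|11⟩

amp(|b₁b₂…⟩) = product of the factor amplitudes for bits b₁, b₂, …; only kets whose every factor amplitude is nonzero survive.
|00⟩: (-0.3398)(0.731) = -0.2484
|01⟩: (-0.3398)(0.6824) = -0.2319
|10⟩: (0.9405)(0.731) = 0.6875
|11⟩: (0.9405)(0.6824) = 0.6418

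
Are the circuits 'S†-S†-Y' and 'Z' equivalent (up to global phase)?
No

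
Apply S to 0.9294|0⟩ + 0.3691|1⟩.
0.9294|0⟩ + 0.3691i|1⟩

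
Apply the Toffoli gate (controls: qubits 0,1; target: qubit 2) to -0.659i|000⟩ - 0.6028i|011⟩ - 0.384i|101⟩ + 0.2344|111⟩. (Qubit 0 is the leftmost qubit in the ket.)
-0.659i|000⟩ - 0.6028i|011⟩ - 0.384i|101⟩ + 0.2344|110⟩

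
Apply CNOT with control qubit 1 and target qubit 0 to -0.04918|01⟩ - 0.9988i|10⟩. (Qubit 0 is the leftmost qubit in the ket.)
-0.9988i|10⟩ - 0.04918|11⟩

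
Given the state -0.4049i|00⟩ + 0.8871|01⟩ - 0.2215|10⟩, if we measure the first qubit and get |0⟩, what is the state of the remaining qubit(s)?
-0.4152i|0⟩ + 0.9097|1⟩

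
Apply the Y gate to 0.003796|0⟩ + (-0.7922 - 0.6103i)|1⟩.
(-0.6103 + 0.7922i)|0⟩ + 0.003796i|1⟩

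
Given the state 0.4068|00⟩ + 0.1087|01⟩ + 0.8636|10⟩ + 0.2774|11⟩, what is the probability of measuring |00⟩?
0.1655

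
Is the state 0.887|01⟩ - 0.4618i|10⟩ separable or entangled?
Entangled

Writing the state as a|00⟩ + b|01⟩ + c|10⟩ + d|11⟩, it is a product state iff ad − bc = 0.
Here (a, b, c, d) = (0, 0.887, -0.4618i, 0): ad − bc = (0)(0) − (0.887)(-0.4618i) = 0.4096i ≠ 0, so the state is entangled.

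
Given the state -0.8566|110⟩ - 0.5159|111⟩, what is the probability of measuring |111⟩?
0.2662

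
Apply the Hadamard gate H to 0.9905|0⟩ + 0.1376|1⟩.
0.7977|0⟩ + 0.6031|1⟩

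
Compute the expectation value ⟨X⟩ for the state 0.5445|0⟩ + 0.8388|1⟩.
0.9135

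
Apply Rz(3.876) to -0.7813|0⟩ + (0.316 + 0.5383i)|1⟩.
(0.2805 + 0.7292i)|0⟩ + (-0.6159 + 0.1017i)|1⟩

Rz(3.876) = [[e^(−iθ/2), 0], [0, e^(iθ/2)]] with e^(±iθ/2) = cos(θ/2) ± i·sin(θ/2); θ = 3.876, cos(θ/2) ≈ -0.359007, sin(θ/2) ≈ 0.933335.
With a = amp(|0⟩) = -0.7813 and b = amp(|1⟩) = (0.316 + 0.5383i):
new amp(|0⟩) = (-0.359007 - 0.933335i)·a = (0.2805 + 0.7292i)
new amp(|1⟩) = (-0.359007 + 0.933335i)·b = (-0.6159 + 0.1017i)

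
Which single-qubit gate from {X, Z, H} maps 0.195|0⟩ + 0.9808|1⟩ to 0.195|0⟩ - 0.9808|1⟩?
Z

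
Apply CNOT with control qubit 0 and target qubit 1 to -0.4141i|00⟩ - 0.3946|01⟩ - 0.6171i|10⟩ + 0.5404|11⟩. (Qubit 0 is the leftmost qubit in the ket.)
-0.4141i|00⟩ - 0.3946|01⟩ + 0.5404|10⟩ - 0.6171i|11⟩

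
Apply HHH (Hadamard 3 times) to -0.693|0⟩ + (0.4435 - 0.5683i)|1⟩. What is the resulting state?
(-0.1764 - 0.4018i)|0⟩ + (-0.8036 + 0.4018i)|1⟩

H² = I, so H^3 = H: a single Hadamard. With (a, b) = (-0.693, (0.4435 - 0.5683i)), H gives ((a + b)/√2, (a − b)/√2) = ((-0.1764 - 0.4018i), (-0.8036 + 0.4018i)).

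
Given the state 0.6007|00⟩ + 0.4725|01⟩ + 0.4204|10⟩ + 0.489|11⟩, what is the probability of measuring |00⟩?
0.3608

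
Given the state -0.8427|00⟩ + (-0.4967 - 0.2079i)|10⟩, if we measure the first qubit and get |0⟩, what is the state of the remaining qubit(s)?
-|0⟩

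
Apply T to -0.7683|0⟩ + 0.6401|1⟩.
-0.7683|0⟩ + (0.4526 + 0.4526i)|1⟩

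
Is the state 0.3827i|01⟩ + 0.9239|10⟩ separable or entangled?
Entangled

Writing the state as a|00⟩ + b|01⟩ + c|10⟩ + d|11⟩, it is a product state iff ad − bc = 0.
Here (a, b, c, d) = (0, 0.3827i, 0.9239, 0): ad − bc = (0)(0) − (0.3827i)(0.9239) = -0.3536i ≠ 0, so the state is entangled.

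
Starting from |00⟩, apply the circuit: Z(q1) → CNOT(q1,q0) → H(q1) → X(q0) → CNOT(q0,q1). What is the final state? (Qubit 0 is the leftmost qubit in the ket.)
1/√2|10⟩ + 1/√2|11⟩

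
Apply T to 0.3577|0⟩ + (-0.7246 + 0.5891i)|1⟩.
0.3577|0⟩ + (-0.9289 - 0.09581i)|1⟩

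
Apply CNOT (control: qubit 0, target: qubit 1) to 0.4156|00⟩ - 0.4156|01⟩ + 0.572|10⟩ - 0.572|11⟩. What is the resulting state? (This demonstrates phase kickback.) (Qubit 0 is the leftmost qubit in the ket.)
0.4156|00⟩ - 0.4156|01⟩ - 0.572|10⟩ + 0.572|11⟩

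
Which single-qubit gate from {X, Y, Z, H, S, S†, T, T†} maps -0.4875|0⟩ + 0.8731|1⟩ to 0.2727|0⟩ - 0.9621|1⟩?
H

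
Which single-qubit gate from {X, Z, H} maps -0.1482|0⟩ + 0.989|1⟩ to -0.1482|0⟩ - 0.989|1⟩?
Z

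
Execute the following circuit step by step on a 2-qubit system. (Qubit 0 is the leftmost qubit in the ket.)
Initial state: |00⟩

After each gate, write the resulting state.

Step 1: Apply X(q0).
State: |10⟩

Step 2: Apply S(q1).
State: |10⟩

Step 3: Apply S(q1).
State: |10⟩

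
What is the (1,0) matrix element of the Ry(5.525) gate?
0.3701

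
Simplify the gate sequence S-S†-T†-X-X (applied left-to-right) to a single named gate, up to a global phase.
T†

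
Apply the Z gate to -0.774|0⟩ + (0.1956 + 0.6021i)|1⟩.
-0.774|0⟩ + (-0.1956 - 0.6021i)|1⟩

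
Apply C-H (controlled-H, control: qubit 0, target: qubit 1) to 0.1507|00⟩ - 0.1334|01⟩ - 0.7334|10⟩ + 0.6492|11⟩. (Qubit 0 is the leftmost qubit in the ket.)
0.1507|00⟩ - 0.1334|01⟩ - 0.05954|10⟩ - 0.9776|11⟩

C-H leaves the control-|0⟩ kets |00⟩, |01⟩ unchanged and applies H to qubit 1 on the control-|1⟩ pair (|10⟩, |11⟩).
H = [[1/√2, 1/√2], [1/√2, -1/√2]].
With a = amp(|10⟩) = -0.7334 and b = amp(|11⟩) = 0.6492:
new amp(|10⟩) = (1/√2)·a + (1/√2)·b = -0.05954
new amp(|11⟩) = (1/√2)·a + (-1/√2)·b = -0.9776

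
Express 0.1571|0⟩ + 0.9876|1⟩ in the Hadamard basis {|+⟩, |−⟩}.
0.8094|+⟩ - 0.5873|−⟩

With |ψ⟩ = α|0⟩ + β|1⟩, the Hadamard-basis coefficients are ⟨+|ψ⟩ = (α + β)/√2 and ⟨−|ψ⟩ = (α − β)/√2.
Here α = 0.1571, β = 0.9876: (α + β)/√2 = 0.8094, (α − β)/√2 = -0.5873.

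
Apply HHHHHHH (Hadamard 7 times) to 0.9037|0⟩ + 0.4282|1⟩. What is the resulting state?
0.9418|0⟩ + 0.3362|1⟩

H² = I, so H^7 = H: a single Hadamard. With (a, b) = (0.9037, 0.4282), H gives ((a + b)/√2, (a − b)/√2) = (0.9418, 0.3362).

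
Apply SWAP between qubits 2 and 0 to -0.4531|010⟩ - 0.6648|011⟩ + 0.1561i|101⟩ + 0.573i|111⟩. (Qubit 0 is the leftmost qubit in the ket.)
-0.4531|010⟩ + 0.1561i|101⟩ - 0.6648|110⟩ + 0.573i|111⟩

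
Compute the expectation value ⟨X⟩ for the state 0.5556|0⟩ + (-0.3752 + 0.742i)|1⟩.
-0.4169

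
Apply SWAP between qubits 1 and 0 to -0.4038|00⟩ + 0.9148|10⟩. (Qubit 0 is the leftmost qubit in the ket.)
-0.4038|00⟩ + 0.9148|01⟩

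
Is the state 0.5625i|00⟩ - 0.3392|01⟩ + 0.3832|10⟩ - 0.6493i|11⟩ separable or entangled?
Entangled

Writing the state as a|00⟩ + b|01⟩ + c|10⟩ + d|11⟩, it is a product state iff ad − bc = 0.
Here (a, b, c, d) = (0.5625i, -0.3392, 0.3832, -0.6493i): ad − bc = (0.5625i)(-0.6493i) − (-0.3392)(0.3832) = 0.4952 ≠ 0, so the state is entangled.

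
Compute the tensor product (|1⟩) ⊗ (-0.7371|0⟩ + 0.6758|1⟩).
-0.7371|10⟩ + 0.6758|11⟩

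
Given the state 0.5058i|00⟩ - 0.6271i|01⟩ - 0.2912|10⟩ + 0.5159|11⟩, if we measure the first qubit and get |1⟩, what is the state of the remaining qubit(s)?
-0.4916|0⟩ + 0.8708|1⟩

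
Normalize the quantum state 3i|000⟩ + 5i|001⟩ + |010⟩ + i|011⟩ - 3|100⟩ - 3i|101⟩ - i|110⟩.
0.4045i|000⟩ + 0.6742i|001⟩ + 0.1348|010⟩ + 0.1348i|011⟩ - 0.4045|100⟩ - 0.4045i|101⟩ - 0.1348i|110⟩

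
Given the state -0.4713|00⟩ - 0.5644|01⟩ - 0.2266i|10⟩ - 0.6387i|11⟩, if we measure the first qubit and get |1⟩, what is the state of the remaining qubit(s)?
-0.3344i|0⟩ - 0.9424i|1⟩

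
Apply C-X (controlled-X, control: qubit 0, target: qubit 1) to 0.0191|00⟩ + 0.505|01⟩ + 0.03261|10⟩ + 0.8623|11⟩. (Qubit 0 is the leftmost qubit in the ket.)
0.0191|00⟩ + 0.505|01⟩ + 0.8623|10⟩ + 0.03261|11⟩

C-X leaves the control-|0⟩ kets |00⟩, |01⟩ unchanged and applies X to qubit 1 on the control-|1⟩ pair (|10⟩, |11⟩).
X = [[0, 1], [1, 0]].
With a = amp(|10⟩) = 0.03261 and b = amp(|11⟩) = 0.8623:
new amp(|10⟩) = (1)·b = 0.8623
new amp(|11⟩) = (1)·a = 0.03261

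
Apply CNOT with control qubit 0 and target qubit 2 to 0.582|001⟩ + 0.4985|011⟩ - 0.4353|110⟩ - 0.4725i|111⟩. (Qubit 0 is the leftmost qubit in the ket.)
0.582|001⟩ + 0.4985|011⟩ - 0.4725i|110⟩ - 0.4353|111⟩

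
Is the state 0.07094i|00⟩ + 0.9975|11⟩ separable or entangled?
Entangled

Writing the state as a|00⟩ + b|01⟩ + c|10⟩ + d|11⟩, it is a product state iff ad − bc = 0.
Here (a, b, c, d) = (0.07094i, 0, 0, 0.9975): ad − bc = (0.07094i)(0.9975) − (0)(0) = 0.07076i ≠ 0, so the state is entangled.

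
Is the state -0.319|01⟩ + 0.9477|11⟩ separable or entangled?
Separable

Writing the state as a|00⟩ + b|01⟩ + c|10⟩ + d|11⟩, it is a product state iff ad − bc = 0.
Here (a, b, c, d) = (0, -0.319, 0, 0.9477): ad − bc = (0)(0.9477) − (-0.319)(0) = 0, so the state is separable.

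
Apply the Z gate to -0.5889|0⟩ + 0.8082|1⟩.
-0.5889|0⟩ - 0.8082|1⟩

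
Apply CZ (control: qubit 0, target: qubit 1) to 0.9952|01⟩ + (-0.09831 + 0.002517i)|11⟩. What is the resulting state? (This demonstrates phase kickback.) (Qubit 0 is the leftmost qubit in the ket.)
0.9952|01⟩ + (0.09831 - 0.002517i)|11⟩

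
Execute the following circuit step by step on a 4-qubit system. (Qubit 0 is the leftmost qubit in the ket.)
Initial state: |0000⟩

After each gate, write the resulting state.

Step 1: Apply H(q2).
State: 1/√2|0000⟩ + 1/√2|0010⟩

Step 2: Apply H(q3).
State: 1/2|0000⟩ + 1/2|0001⟩ + 1/2|0010⟩ + 1/2|0011⟩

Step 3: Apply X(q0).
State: 1/2|1000⟩ + 1/2|1001⟩ + 1/2|1010⟩ + 1/2|1011⟩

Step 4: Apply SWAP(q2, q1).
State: 1/2|1000⟩ + 1/2|1001⟩ + 1/2|1100⟩ + 1/2|1101⟩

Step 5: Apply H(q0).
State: 1/√8|0000⟩ + 1/√8|0001⟩ + 1/√8|0100⟩ + 1/√8|0101⟩ - 1/√8|1000⟩ - 1/√8|1001⟩ - 1/√8|1100⟩ - 1/√8|1101⟩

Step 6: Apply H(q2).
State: 0.25|0000⟩ + 0.25|0001⟩ + 0.25|0010⟩ + 0.25|0011⟩ + 0.25|0100⟩ + 0.25|0101⟩ + 0.25|0110⟩ + 0.25|0111⟩ - 0.25|1000⟩ - 0.25|1001⟩ - 0.25|1010⟩ - 0.25|1011⟩ - 0.25|1100⟩ - 0.25|1101⟩ - 0.25|1110⟩ - 0.25|1111⟩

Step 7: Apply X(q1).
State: 0.25|0000⟩ + 0.25|0001⟩ + 0.25|0010⟩ + 0.25|0011⟩ + 0.25|0100⟩ + 0.25|0101⟩ + 0.25|0110⟩ + 0.25|0111⟩ - 0.25|1000⟩ - 0.25|1001⟩ - 0.25|1010⟩ - 0.25|1011⟩ - 0.25|1100⟩ - 0.25|1101⟩ - 0.25|1110⟩ - 0.25|1111⟩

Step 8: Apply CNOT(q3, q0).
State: 0.25|0000⟩ - 0.25|0001⟩ + 0.25|0010⟩ - 0.25|0011⟩ + 0.25|0100⟩ - 0.25|0101⟩ + 0.25|0110⟩ - 0.25|0111⟩ - 0.25|1000⟩ + 0.25|1001⟩ - 0.25|1010⟩ + 0.25|1011⟩ - 0.25|1100⟩ + 0.25|1101⟩ - 0.25|1110⟩ + 0.25|1111⟩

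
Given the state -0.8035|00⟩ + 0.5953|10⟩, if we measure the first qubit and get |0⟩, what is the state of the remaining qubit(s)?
-|0⟩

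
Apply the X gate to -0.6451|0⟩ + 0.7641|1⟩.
0.7641|0⟩ - 0.6451|1⟩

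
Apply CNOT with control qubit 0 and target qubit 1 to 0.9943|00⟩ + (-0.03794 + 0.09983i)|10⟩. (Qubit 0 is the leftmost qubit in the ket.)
0.9943|00⟩ + (-0.03794 + 0.09983i)|11⟩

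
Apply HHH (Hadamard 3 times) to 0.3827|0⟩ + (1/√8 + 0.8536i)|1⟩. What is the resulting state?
(0.5206 + 0.6036i)|0⟩ + (0.02061 - 0.6036i)|1⟩

H² = I, so H^3 = H: a single Hadamard. With (a, b) = (0.3827, (1/√8 + 0.8536i)), H gives ((a + b)/√2, (a − b)/√2) = ((0.5206 + 0.6036i), (0.02061 - 0.6036i)).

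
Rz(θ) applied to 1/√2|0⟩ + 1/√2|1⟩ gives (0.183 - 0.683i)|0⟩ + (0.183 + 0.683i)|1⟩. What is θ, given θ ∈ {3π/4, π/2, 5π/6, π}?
5π/6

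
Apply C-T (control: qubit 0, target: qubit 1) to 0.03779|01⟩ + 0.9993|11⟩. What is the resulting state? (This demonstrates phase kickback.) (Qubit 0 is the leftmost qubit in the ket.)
0.03779|01⟩ + (0.7066 + 0.7066i)|11⟩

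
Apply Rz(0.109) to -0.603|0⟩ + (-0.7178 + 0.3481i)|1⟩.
(-0.6021 + 0.03285i)|0⟩ + (-0.7357 + 0.3085i)|1⟩

Rz(0.109) = [[e^(−iθ/2), 0], [0, e^(iθ/2)]] with e^(±iθ/2) = cos(θ/2) ± i·sin(θ/2); θ = 0.109, cos(θ/2) ≈ 0.998515, sin(θ/2) ≈ 0.054473.
With a = amp(|0⟩) = -0.603 and b = amp(|1⟩) = (-0.7178 + 0.3481i):
new amp(|0⟩) = (0.998515 - 0.054473i)·a = (-0.6021 + 0.03285i)
new amp(|1⟩) = (0.998515 + 0.054473i)·b = (-0.7357 + 0.3085i)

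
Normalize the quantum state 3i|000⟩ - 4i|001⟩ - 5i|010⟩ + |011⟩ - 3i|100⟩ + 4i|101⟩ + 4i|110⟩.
0.3128i|000⟩ - 0.417i|001⟩ - 0.5213i|010⟩ + 0.1043|011⟩ - 0.3128i|100⟩ + 0.417i|101⟩ + 0.417i|110⟩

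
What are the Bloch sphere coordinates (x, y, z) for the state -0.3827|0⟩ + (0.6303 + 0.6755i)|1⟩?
(-0.4824, -0.517, -0.7071)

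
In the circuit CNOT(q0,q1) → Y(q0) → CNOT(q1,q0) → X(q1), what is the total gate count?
4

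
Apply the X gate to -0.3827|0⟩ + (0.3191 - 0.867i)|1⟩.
(0.3191 - 0.867i)|0⟩ - 0.3827|1⟩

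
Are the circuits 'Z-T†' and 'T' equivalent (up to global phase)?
No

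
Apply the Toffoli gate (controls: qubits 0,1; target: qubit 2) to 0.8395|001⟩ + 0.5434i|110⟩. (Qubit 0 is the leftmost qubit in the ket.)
0.8395|001⟩ + 0.5434i|111⟩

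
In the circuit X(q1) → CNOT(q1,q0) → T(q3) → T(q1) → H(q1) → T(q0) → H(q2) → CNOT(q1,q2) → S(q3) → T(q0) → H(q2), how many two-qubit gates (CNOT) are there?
2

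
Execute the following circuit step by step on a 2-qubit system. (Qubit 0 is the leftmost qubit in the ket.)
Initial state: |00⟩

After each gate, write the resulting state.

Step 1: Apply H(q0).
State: 1/√2|00⟩ + 1/√2|10⟩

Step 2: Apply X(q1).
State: 1/√2|01⟩ + 1/√2|11⟩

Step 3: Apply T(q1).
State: (1/2 + (1/2)i)|01⟩ + (1/2 + (1/2)i)|11⟩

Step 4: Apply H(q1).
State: (1/√8 + (1/√8)i)|00⟩ + (-1/√8 - (1/√8)i)|01⟩ + (1/√8 + (1/√8)i)|10⟩ + (-1/√8 - (1/√8)i)|11⟩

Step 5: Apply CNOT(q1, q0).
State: (1/√8 + (1/√8)i)|00⟩ + (-1/√8 - (1/√8)i)|01⟩ + (1/√8 + (1/√8)i)|10⟩ + (-1/√8 - (1/√8)i)|11⟩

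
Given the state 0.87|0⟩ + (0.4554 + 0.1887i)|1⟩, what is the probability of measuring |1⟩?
0.243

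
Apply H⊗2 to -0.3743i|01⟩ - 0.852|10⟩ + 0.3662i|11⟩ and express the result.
(-0.426 - 0.00405i)|00⟩ + (-0.426 + 0.00405i)|01⟩ + (0.426 - 0.3703i)|10⟩ + (0.426 + 0.3703i)|11⟩

H⊗2 gives amp(|y⟩) = (1/2) Σ_x (−1)^(x·y) amp(|x⟩), where x·y is the number of positions in which both x and y have a 1.
|00⟩: (-0.3743i - 0.852 + 0.3662i)/2 = (-0.426 - 0.00405i)
|01⟩: (0.3743i - 0.852 - 0.3662i)/2 = (-0.426 + 0.00405i)
|10⟩: (-0.3743i + 0.852 - 0.3662i)/2 = (0.426 - 0.3703i)
|11⟩: (0.3743i + 0.852 + 0.3662i)/2 = (0.426 + 0.3703i)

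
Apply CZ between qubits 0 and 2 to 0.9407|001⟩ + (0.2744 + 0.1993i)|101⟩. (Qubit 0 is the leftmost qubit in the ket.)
0.9407|001⟩ + (-0.2744 - 0.1993i)|101⟩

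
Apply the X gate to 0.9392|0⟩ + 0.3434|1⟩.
0.3434|0⟩ + 0.9392|1⟩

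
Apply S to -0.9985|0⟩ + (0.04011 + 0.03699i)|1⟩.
-0.9985|0⟩ + (-0.03699 + 0.04011i)|1⟩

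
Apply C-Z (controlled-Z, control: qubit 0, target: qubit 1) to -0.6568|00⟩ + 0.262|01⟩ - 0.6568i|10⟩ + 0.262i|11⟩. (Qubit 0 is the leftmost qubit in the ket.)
-0.6568|00⟩ + 0.262|01⟩ - 0.6568i|10⟩ - 0.262i|11⟩

C-Z leaves the control-|0⟩ kets |00⟩, |01⟩ unchanged and applies Z to qubit 1 on the control-|1⟩ pair (|10⟩, |11⟩).
Z = [[1, 0], [0, -1]].
With a = amp(|10⟩) = -0.6568i and b = amp(|11⟩) = 0.262i:
new amp(|10⟩) = (1)·a = -0.6568i
new amp(|11⟩) = (-1)·b = -0.262i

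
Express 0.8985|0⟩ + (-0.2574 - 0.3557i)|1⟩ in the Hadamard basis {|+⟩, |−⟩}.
(0.4533 - 0.2515i)|+⟩ + (0.8173 + 0.2515i)|−⟩

With |ψ⟩ = α|0⟩ + β|1⟩, the Hadamard-basis coefficients are ⟨+|ψ⟩ = (α + β)/√2 and ⟨−|ψ⟩ = (α − β)/√2.
Here α = 0.8985, β = (-0.2574 - 0.3557i): (α + β)/√2 = (0.4533 - 0.2515i), (α − β)/√2 = (0.8173 + 0.2515i).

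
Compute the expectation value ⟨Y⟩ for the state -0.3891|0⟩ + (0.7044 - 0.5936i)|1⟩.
0.4619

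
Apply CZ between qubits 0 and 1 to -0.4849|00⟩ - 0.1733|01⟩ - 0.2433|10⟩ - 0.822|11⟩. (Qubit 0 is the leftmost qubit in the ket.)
-0.4849|00⟩ - 0.1733|01⟩ - 0.2433|10⟩ + 0.822|11⟩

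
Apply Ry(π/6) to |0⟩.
0.9659|0⟩ + 0.2588|1⟩

Ry(π/6) = [[cos(θ/2), −sin(θ/2)], [sin(θ/2), cos(θ/2)]]; θ = π/6, cos(θ/2) ≈ 0.965926, sin(θ/2) ≈ 0.258819.
With a = amp(|0⟩) = 1 and b = amp(|1⟩) = 0:
new amp(|0⟩) = (0.965926)·a + (-0.258819)·b = 0.9659
new amp(|1⟩) = (0.258819)·a + (0.965926)·b = 0.2588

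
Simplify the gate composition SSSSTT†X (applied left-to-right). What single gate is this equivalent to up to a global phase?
X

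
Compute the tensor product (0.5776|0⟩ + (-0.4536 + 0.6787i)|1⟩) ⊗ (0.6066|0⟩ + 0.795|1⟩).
0.3504|00⟩ + 0.4592|01⟩ + (-0.2752 + 0.4117i)|10⟩ + (-0.3606 + 0.5396i)|11⟩

amp(|b₁b₂…⟩) = product of the factor amplitudes for bits b₁, b₂, …; only kets whose every factor amplitude is nonzero survive.
|00⟩: (0.5776)(0.6066) = 0.3504
|01⟩: (0.5776)(0.795) = 0.4592
|10⟩: (-0.4536 + 0.6787i)(0.6066) = (-0.2752 + 0.4117i)
|11⟩: (-0.4536 + 0.6787i)(0.795) = (-0.3606 + 0.5396i)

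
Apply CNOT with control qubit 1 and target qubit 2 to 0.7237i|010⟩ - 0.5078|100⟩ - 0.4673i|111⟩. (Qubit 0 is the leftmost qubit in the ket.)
0.7237i|011⟩ - 0.5078|100⟩ - 0.4673i|110⟩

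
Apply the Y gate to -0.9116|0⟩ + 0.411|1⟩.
-0.411i|0⟩ - 0.9116i|1⟩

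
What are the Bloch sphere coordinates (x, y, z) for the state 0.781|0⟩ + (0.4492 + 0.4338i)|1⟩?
(0.7017, 0.6776, 0.22)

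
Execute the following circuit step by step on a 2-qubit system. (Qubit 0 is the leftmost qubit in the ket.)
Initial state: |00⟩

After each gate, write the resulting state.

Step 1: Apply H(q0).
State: 1/√2|00⟩ + 1/√2|10⟩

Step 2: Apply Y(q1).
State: (1/√2)i|01⟩ + (1/√2)i|11⟩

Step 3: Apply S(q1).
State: -1/√2|01⟩ - 1/√2|11⟩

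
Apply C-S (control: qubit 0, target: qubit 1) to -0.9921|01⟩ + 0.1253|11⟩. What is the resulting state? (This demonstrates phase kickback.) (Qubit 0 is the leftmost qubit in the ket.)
-0.9921|01⟩ + 0.1253i|11⟩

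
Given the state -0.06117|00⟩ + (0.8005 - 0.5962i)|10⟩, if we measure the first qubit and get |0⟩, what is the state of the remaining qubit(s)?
-|0⟩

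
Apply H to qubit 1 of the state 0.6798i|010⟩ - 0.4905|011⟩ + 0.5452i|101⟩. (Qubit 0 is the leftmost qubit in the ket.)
0.4807i|000⟩ - 0.3468|001⟩ - 0.4807i|010⟩ + 0.3468|011⟩ + 0.3855i|101⟩ + 0.3855i|111⟩

H on qubit 1 mixes each pair of kets that differ only in qubit 1: amplitudes (a, b) of (|…0…⟩, |…1…⟩) become ((a + b)/√2, (a − b)/√2). Kets absent from the input have amplitude 0.
(|000⟩, |010⟩): (a, b) = (0, 0.6798i) → (0.4807i, -0.4807i)
(|001⟩, |011⟩): (a, b) = (0, -0.4905) → (-0.3468, 0.3468)
(|101⟩, |111⟩): (a, b) = (0.5452i, 0) → (0.3855i, 0.3855i)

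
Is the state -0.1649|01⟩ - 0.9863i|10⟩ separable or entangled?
Entangled

Writing the state as a|00⟩ + b|01⟩ + c|10⟩ + d|11⟩, it is a product state iff ad − bc = 0.
Here (a, b, c, d) = (0, -0.1649, -0.9863i, 0): ad − bc = (0)(0) − (-0.1649)(-0.9863i) = -0.1626i ≠ 0, so the state is entangled.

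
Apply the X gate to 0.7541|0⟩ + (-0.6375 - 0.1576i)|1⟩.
(-0.6375 - 0.1576i)|0⟩ + 0.7541|1⟩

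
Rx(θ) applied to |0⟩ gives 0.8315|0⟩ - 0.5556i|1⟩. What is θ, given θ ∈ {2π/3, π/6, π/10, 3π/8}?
3π/8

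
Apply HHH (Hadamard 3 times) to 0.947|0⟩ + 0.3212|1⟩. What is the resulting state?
0.8968|0⟩ + 0.4425|1⟩

H² = I, so H^3 = H: a single Hadamard. With (a, b) = (0.947, 0.3212), H gives ((a + b)/√2, (a − b)/√2) = (0.8968, 0.4425).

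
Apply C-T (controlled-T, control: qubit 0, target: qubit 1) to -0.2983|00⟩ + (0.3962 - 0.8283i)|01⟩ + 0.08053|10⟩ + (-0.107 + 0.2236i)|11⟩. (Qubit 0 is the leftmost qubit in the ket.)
-0.2983|00⟩ + (0.3962 - 0.8283i)|01⟩ + 0.08053|10⟩ + (-0.2338 + 0.08245i)|11⟩

C-T leaves the control-|0⟩ kets |00⟩, |01⟩ unchanged and applies T to qubit 1 on the control-|1⟩ pair (|10⟩, |11⟩).
T = [[1, 0], [0, (1/√2 + (1/√2)i)]].
With a = amp(|10⟩) = 0.08053 and b = amp(|11⟩) = (-0.107 + 0.2236i):
new amp(|10⟩) = (1)·a = 0.08053
new amp(|11⟩) = (1/√2 + (1/√2)i)·b = (-0.2338 + 0.08245i)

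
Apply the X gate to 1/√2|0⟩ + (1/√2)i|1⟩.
(1/√2)i|0⟩ + 1/√2|1⟩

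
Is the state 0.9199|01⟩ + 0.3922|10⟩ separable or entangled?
Entangled

Writing the state as a|00⟩ + b|01⟩ + c|10⟩ + d|11⟩, it is a product state iff ad − bc = 0.
Here (a, b, c, d) = (0, 0.9199, 0.3922, 0): ad − bc = (0)(0) − (0.9199)(0.3922) = -0.3608 ≠ 0, so the state is entangled.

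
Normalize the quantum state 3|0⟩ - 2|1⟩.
0.8321|0⟩ - 0.5547|1⟩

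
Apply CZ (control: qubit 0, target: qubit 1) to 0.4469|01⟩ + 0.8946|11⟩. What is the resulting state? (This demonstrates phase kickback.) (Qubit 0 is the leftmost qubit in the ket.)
0.4469|01⟩ - 0.8946|11⟩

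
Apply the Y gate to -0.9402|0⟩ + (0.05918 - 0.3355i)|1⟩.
(-0.3355 - 0.05918i)|0⟩ - 0.9402i|1⟩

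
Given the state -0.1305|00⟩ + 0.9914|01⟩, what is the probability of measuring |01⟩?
0.9829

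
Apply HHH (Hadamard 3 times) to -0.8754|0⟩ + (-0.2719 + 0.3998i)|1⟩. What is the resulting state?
(-0.8113 + 0.2827i)|0⟩ + (-0.4267 - 0.2827i)|1⟩

H² = I, so H^3 = H: a single Hadamard. With (a, b) = (-0.8754, (-0.2719 + 0.3998i)), H gives ((a + b)/√2, (a − b)/√2) = ((-0.8113 + 0.2827i), (-0.4267 - 0.2827i)).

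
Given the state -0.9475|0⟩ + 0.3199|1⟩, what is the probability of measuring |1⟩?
0.1023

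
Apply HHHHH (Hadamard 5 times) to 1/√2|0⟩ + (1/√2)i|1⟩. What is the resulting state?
(1/2 + (1/2)i)|0⟩ + (1/2 - (1/2)i)|1⟩

H² = I, so H^5 = H: a single Hadamard. With (a, b) = (1/√2, (1/√2)i), H gives ((a + b)/√2, (a − b)/√2) = ((1/2 + (1/2)i), (1/2 - (1/2)i)).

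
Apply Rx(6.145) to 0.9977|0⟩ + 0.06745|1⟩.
(-0.9953 - 0.004657i)|0⟩ + (-0.06729 - 0.06888i)|1⟩

Rx(6.145) = [[cos(θ/2), −i·sin(θ/2)], [−i·sin(θ/2), cos(θ/2)]]; θ = 6.145, cos(θ/2) ≈ -0.997614, sin(θ/2) ≈ 0.0690377.
With a = amp(|0⟩) = 0.9977 and b = amp(|1⟩) = 0.06745:
new amp(|0⟩) = (-0.997614)·a + (-0.0690377i)·b = (-0.9953 - 0.004657i)
new amp(|1⟩) = (-0.0690377i)·a + (-0.997614)·b = (-0.06729 - 0.06888i)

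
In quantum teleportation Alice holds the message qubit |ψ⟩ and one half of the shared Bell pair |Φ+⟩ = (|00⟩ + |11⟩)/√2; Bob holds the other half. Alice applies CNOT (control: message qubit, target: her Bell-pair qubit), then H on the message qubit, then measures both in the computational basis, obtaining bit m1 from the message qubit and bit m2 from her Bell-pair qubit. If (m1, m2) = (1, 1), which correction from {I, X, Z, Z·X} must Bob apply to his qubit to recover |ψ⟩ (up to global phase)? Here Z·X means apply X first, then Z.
Z·X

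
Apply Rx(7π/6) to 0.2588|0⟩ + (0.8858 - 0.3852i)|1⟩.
(-0.4391 - 0.8556i)|0⟩ + (-0.2293 - 0.1503i)|1⟩

Rx(7π/6) = [[cos(θ/2), −i·sin(θ/2)], [−i·sin(θ/2), cos(θ/2)]]; θ = 7π/6, cos(θ/2) ≈ -0.258819, sin(θ/2) ≈ 0.965926.
With a = amp(|0⟩) = 0.2588 and b = amp(|1⟩) = (0.8858 - 0.3852i):
new amp(|0⟩) = (-0.258819)·a + (-0.965926i)·b = (-0.4391 - 0.8556i)
new amp(|1⟩) = (-0.965926i)·a + (-0.258819)·b = (-0.2293 - 0.1503i)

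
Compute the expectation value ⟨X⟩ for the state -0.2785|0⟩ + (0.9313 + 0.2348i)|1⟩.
-0.5187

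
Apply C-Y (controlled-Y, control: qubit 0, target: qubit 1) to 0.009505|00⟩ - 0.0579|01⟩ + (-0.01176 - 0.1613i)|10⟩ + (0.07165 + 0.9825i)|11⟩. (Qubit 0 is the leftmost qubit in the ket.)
0.009505|00⟩ - 0.0579|01⟩ + (0.9825 - 0.07165i)|10⟩ + (0.1613 - 0.01176i)|11⟩

C-Y leaves the control-|0⟩ kets |00⟩, |01⟩ unchanged and applies Y to qubit 1 on the control-|1⟩ pair (|10⟩, |11⟩).
Y = [[0, -i], [i, 0]].
With a = amp(|10⟩) = (-0.01176 - 0.1613i) and b = amp(|11⟩) = (0.07165 + 0.9825i):
new amp(|10⟩) = (-i)·b = (0.9825 - 0.07165i)
new amp(|11⟩) = (i)·a = (0.1613 - 0.01176i)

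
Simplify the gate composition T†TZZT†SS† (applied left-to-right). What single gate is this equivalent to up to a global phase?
T†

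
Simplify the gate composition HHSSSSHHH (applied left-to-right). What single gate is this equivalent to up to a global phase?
H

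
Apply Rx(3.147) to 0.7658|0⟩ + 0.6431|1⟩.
(-0.00207 - 0.6431i)|0⟩ + (-0.001739 - 0.7658i)|1⟩

Rx(3.147) = [[cos(θ/2), −i·sin(θ/2)], [−i·sin(θ/2), cos(θ/2)]]; θ = 3.147, cos(θ/2) ≈ -0.00270367, sin(θ/2) ≈ 0.999996.
With a = amp(|0⟩) = 0.7658 and b = amp(|1⟩) = 0.6431:
new amp(|0⟩) = (-0.00270367)·a + (-0.999996i)·b = (-0.00207 - 0.6431i)
new amp(|1⟩) = (-0.999996i)·a + (-0.00270367)·b = (-0.001739 - 0.7658i)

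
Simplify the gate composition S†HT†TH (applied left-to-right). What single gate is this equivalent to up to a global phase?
S†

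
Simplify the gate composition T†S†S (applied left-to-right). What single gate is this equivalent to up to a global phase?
T†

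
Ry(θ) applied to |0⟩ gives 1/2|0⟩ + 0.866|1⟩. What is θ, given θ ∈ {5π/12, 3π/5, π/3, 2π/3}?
2π/3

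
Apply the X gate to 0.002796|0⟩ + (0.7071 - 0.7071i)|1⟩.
(0.7071 - 0.7071i)|0⟩ + 0.002796|1⟩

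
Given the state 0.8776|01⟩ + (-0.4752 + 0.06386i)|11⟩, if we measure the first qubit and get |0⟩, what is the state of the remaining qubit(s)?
|1⟩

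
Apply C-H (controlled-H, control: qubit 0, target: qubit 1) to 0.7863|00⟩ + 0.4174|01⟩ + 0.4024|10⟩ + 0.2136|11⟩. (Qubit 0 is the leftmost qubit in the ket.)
0.7863|00⟩ + 0.4174|01⟩ + 0.4356|10⟩ + 0.1335|11⟩

C-H leaves the control-|0⟩ kets |00⟩, |01⟩ unchanged and applies H to qubit 1 on the control-|1⟩ pair (|10⟩, |11⟩).
H = [[1/√2, 1/√2], [1/√2, -1/√2]].
With a = amp(|10⟩) = 0.4024 and b = amp(|11⟩) = 0.2136:
new amp(|10⟩) = (1/√2)·a + (1/√2)·b = 0.4356
new amp(|11⟩) = (1/√2)·a + (-1/√2)·b = 0.1335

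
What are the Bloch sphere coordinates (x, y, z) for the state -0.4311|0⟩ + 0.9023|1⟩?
(-0.778, 0, -0.6283)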